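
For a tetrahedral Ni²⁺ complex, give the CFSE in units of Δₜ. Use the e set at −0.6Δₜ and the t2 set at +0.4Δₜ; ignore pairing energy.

Ni²⁺: group 10, so d-count = 10 − 2 = 8.
Tetrahedral splitting is small, so the complex is high-spin.
Configuration: e^4 t2^4.
CFSE = 4(-0.6Δₜ) + 4(0.4Δₜ) = -2.4Δₜ + 1.6Δₜ = -0.8Δₜ.

-0.8 Δₜ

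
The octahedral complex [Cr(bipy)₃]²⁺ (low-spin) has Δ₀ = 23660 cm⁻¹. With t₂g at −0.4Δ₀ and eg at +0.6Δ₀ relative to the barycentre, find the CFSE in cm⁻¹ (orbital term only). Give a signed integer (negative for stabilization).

bipy is neutral, so the +2 overall charge sits on Cr: oxidation state +2.
Cr²⁺: group 6, so d-count = 6 − 2 = 4.
Configuration: t₂g⁴ eg⁰.
CFSE(orbital) = 4×(-0.4Δ₀) + 0×(0.6Δ₀) = -1.6Δ₀; with Δ₀ = 23660 cm⁻¹ that is -37856 cm⁻¹.

-37856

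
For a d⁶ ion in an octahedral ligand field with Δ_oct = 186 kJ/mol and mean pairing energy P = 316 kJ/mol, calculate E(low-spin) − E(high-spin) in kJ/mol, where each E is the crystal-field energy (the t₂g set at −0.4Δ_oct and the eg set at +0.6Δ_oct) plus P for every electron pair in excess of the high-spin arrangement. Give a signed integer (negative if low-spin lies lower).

In the high-spin limit (t₂g⁴ eg²) the orbital term is -0.4Δ_oct = -74 kJ/mol, with no excess pairing.
For low-spin the configuration is t₂g⁶ eg⁰: orbital energy -2.4 × 186 = -446 kJ/mol, and 2 additional pairs relative to high-spin add 632 kJ/mol, giving 186 kJ/mol.
The difference is 186 − (-74) = 260 kJ/mol, so high-spin lies lower.

260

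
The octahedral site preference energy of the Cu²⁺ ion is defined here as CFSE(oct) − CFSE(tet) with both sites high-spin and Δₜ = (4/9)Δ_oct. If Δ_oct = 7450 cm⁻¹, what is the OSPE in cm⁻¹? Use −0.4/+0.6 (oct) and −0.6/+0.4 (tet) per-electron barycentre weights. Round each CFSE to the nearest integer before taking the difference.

-3146

Cu sits in group 11; removing 2 electrons leaves Cu²⁺ with 11 − 2 = 9 d electrons.
Octahedral (high-spin): t₂g⁶ eg³, CFSE = 6(−0.4) + 3(+0.6) = -0.6Δ_oct = -0.6 × 7450 = -4470 cm⁻¹.
Tetrahedral e⁴ t₂⁵ gives -0.4Δₜ = -0.4 × (4/9) × 7450 = -1324 cm⁻¹.
OSPE = CFSE(oct) − CFSE(tet) = -4470 − (-1324) = -3146 cm⁻¹.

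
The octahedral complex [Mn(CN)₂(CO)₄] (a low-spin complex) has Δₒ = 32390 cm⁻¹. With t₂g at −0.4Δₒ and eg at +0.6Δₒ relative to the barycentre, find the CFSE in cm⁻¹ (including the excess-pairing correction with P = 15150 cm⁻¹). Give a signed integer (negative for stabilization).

-34480

Ligand charges: 2×(-1) from CN⁻ and 4×(+0) from CO sum to -2; with overall charge +0, Mn is +2.
Mn sits in group 7; removing 2 electrons leaves Mn²⁺ with 7 − 2 = 5 d electrons.
Electron filling gives t₂g⁵ eg⁰.
CFSE(orbital) = 5×(-0.4Δₒ) + 0×(0.6Δₒ) = -2.0Δₒ; with Δₒ = 32390 cm⁻¹ that is -64780 cm⁻¹.
High-spin d⁵ would be t₂g³ eg² with 0 pairs; low-spin has 2, so 2 excess pairs cost +2P = +30300 cm⁻¹.
Overall CFSE = -64780 + 30300 = -34480 cm⁻¹.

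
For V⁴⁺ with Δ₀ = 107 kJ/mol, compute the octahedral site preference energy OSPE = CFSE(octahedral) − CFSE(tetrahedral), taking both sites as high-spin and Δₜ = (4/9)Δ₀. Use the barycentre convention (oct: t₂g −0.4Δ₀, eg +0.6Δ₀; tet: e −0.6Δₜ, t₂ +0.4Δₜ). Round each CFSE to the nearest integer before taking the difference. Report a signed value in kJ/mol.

-14

Group 5 minus oxidation state +4 gives a d¹ configuration for V⁴⁺.
In an octahedral site d¹ (HS) is t₂g¹ eg⁰, giving CFSE(oct) = -0.4Δ₀ = -43 kJ/mol.
In a tetrahedral site the filling is e¹ t₂⁰: CFSE(tet) = -0.6Δₜ = -0.6 × (4/9)(107) = -29 kJ/mol.
Subtracting, OSPE = -43 − (-29) = -14 kJ/mol.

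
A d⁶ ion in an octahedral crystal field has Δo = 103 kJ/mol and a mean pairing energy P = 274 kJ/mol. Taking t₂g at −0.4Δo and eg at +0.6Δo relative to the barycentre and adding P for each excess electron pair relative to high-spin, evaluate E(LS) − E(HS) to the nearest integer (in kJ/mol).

342

High-spin: t₂g⁴ eg², CFSE = -0.4Δo = -41 kJ/mol.
For low-spin the configuration is t₂g⁶ eg⁰: orbital energy -2.4 × 103 = -247 kJ/mol, and 2 additional pairs relative to high-spin add 548 kJ/mol, giving 301 kJ/mol.
E(LS) − E(HS) = 301 − (-41) = 342 kJ/mol.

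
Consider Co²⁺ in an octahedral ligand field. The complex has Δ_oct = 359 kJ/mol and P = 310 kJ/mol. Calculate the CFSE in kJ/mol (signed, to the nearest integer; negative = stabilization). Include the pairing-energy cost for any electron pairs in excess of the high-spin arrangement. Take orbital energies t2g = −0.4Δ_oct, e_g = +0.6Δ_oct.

Co²⁺: group 9, so d-count = 9 − 2 = 7.
Here Δ_oct > P (359 > 310), so the low-spin state is favoured.
Filling d⁷ accordingly: t2g^6 e_g^1.
Orbital CFSE = -1.8Δ_oct = -1.8 × 359 = -646 kJ/mol.
Excess pairs vs high-spin: 3 − 2 = 1; pairing cost = +310 kJ/mol.
Net CFSE = -646 + 310 = -336 kJ/mol.

-336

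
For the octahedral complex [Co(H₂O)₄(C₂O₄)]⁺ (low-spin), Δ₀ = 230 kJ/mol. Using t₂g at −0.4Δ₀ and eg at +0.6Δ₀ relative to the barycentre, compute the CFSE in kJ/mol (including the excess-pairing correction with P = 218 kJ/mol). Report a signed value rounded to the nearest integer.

Ligand charges: 4×(+0) from H₂O and 1×(-2) from C₂O₄²⁻ sum to -2; with overall charge +1, Co is +3.
Co³⁺: group 9, so d-count = 9 − 3 = 6.
Configuration: t₂g⁶ eg⁰.
CFSE(orbital) = 6×(-0.4Δ₀) + 0×(0.6Δ₀) = -2.4Δ₀; with Δ₀ = 230 kJ/mol that is -552 kJ/mol.
Pairing penalty: 3 pairs vs 1 in the high-spin reference → 2 extra × P = 436 kJ/mol.
Combining: -552 + 436 = -116 kJ/mol.

-116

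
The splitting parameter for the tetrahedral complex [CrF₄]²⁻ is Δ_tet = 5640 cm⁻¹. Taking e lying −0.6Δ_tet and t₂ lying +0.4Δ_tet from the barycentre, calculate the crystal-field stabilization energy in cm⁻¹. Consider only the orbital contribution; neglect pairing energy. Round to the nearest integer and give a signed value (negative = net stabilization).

Each F⁻ contributes -1; 4 × (-1) = -4. With overall charge -2, Cr is in the +2 oxidation state.
Group 6 minus oxidation state +2 gives a d⁴ configuration for Cr²⁺.
Tetrahedral splitting is small, so the complex is high-spin.
Configuration: e² t₂².
Orbital CFSE = 2(-0.6) + 2(0.4) = -0.4Δ_tet = -0.4 × 5640 = -2256 cm⁻¹.

-2256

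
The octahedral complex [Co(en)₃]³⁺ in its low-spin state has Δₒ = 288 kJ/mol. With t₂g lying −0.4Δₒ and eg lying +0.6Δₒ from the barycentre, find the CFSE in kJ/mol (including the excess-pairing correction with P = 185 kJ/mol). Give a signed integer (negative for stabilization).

en is neutral, so the +3 overall charge sits on Co: oxidation state +3.
Co sits in group 9; removing 3 electrons leaves Co³⁺ with 9 − 3 = 6 d electrons.
Electron filling gives t₂g⁶ eg⁰.
CFSE(orbital) = 6×(-0.4Δₒ) + 0×(0.6Δₒ) = -2.4Δₒ; with Δₒ = 288 kJ/mol that is -691 kJ/mol.
Pairing penalty: 3 pairs vs 1 in the high-spin reference → 2 extra × P = 370 kJ/mol.
Combining: -691 + 370 = -321 kJ/mol.

-321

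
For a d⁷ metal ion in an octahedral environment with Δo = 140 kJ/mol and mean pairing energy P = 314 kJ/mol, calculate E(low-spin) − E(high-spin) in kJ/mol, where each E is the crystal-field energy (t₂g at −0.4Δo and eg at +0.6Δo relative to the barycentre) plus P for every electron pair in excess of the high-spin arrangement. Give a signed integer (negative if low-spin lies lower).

High-spin: t₂g⁵ eg², CFSE = -0.8Δo = -112 kJ/mol.
Low-spin: t₂g⁶ eg¹, orbital CFSE = -1.8Δo = -252 kJ/mol; plus 1 excess pair × P = +314 kJ/mol; total 62 kJ/mol.
Thus E(LS) − E(HS) = 174 kJ/mol.

174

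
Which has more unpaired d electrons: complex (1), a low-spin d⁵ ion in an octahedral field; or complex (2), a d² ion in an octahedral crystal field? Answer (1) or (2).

(1): t2g^5 e_g^0 → 1 unpaired.
(2): For octahedral d² the high- and low-spin configurations coincide; t2g^2 e_g^0 → 2 unpaired.
So (2) has more unpaired electrons.

(2)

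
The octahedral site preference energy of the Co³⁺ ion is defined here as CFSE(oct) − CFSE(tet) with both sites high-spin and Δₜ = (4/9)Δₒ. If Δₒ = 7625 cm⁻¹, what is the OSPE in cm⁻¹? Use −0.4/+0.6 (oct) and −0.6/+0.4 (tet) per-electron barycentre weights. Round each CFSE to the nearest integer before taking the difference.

-1017

Co is in group 9, so Co³⁺ is d⁶ (9 − 3 = 6).
Octahedral (high-spin): t₂g⁴ eg², CFSE = 4(−0.4) + 2(+0.6) = -0.4Δₒ = -0.4 × 7625 = -3050 cm⁻¹.
Tetrahedral: e³ t₂³, CFSE = 3(−0.6) + 3(+0.4) = -0.6Δₜ = -0.6 × (4/9) × 7625 = -2033 cm⁻¹.
Subtracting, OSPE = -3050 − (-2033) = -1017 cm⁻¹.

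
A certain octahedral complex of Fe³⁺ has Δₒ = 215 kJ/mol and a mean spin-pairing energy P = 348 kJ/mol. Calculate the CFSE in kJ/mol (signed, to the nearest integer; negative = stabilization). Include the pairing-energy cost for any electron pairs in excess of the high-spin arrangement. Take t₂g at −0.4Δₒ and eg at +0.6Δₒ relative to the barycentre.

Fe³⁺: group 8, so d-count = 8 − 3 = 5.
With Δₒ < P the complex is high-spin.
That gives t₂g³ eg².
Orbital CFSE = 0.0Δₒ = 0.0 × 215 = 0 kJ/mol.
High-spin has no excess pairs, so no pairing correction applies.

0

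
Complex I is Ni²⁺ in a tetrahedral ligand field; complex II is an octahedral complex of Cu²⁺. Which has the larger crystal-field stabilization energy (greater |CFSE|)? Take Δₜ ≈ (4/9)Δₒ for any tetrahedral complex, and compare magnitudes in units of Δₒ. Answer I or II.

II

I: Group 10 minus oxidation state +2 gives a d⁸ configuration for Ni²⁺; Tetrahedral fields are weak (Δₜ ≈ 4/9 Δₒ), so electrons fill high-spin; e⁴ t₂⁴, CFSE = -0.8Δₜ ≈ -0.36Δₒ.
II: Cu sits in group 11; removing 2 electrons leaves Cu²⁺ with 11 − 2 = 9 d electrons; t₂g⁶ eg³, CFSE = -0.6Δₒ.
So II has the larger |CFSE|.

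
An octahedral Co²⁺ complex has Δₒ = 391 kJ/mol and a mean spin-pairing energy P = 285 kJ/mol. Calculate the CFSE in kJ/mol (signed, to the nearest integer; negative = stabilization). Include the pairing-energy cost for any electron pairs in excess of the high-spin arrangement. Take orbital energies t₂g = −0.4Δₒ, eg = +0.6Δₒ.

-419

Co sits in group 9; removing 2 electrons leaves Co²⁺ with 9 − 2 = 7 d electrons.
With Δₒ > P the complex is low-spin.
Filling d⁷ accordingly: t₂g⁶ eg¹.
Orbital CFSE = -1.8Δₒ = -1.8 × 391 = -704 kJ/mol.
Excess pairs vs high-spin: 3 − 2 = 1; pairing cost = +285 kJ/mol.
Net CFSE = -704 + 285 = -419 kJ/mol.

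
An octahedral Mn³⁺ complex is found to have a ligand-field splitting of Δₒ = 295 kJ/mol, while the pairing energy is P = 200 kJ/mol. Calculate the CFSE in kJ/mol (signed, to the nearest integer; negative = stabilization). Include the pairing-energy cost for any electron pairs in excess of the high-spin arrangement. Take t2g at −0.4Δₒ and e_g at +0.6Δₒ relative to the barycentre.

-272

Mn³⁺: group 7, so d-count = 7 − 3 = 4.
Since Δₒ = 295 kJ/mol > P = 200 kJ/mol, the complex adopts the low-spin configuration.
That gives t2g^4 e_g^0.
Orbital CFSE = -1.6Δₒ = -1.6 × 295 = -472 kJ/mol.
Excess pairs vs high-spin: 1 − 0 = 1; pairing cost = +200 kJ/mol.
Net CFSE = -472 + 200 = -272 kJ/mol.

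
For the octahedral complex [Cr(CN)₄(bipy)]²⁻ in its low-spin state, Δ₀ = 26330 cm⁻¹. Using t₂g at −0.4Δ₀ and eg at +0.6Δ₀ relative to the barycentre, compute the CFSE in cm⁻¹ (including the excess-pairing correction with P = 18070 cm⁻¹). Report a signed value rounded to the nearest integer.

Ligand charges: 4×(-1) from CN⁻ and 1×(+0) from bipy sum to -4; with overall charge -2, Cr is +2.
Group 6 minus oxidation state +2 gives a d⁴ configuration for Cr²⁺.
The d⁴ electrons fill as t₂g⁴ eg⁰.
The orbital stabilization is -1.6Δ₀ = -1.6 × 26330 = -42128 cm⁻¹.
Pairing penalty: 1 pair vs 0 in the high-spin reference → 1 extra × P = 18070 cm⁻¹.
Combining: -42128 + 18070 = -24058 cm⁻¹.

-24058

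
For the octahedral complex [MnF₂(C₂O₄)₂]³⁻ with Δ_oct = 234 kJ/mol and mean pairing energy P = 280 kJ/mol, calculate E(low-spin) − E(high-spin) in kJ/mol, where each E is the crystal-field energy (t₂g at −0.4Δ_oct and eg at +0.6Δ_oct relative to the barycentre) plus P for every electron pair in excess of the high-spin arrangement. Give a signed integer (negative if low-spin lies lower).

46

Ligand charges: 2×(-1) from F⁻ and 2×(-2) from C₂O₄²⁻ sum to -6; with overall charge -3, Mn is +3.
Mn is in group 7, so Mn³⁺ is d⁴ (7 − 3 = 4).
In the high-spin limit (t₂g³ eg¹) the orbital term is -0.6Δ_oct = -140 kJ/mol, with no excess pairing.
Low-spin: t₂g⁴ eg⁰, orbital CFSE = -1.6Δ_oct = -374 kJ/mol; plus 1 excess pair × P = +280 kJ/mol; total -94 kJ/mol.
The difference is -94 − (-140) = 46 kJ/mol, so high-spin lies lower.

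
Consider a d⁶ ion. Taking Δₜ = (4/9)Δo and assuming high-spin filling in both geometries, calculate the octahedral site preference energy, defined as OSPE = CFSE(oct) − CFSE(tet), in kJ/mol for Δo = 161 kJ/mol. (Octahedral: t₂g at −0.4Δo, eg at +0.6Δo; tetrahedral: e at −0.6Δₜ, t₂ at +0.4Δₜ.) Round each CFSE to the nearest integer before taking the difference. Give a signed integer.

-21

Octahedral (high-spin): t₂g⁴ eg², CFSE = 4(−0.4) + 2(+0.6) = -0.4Δo = -0.4 × 161 = -64 kJ/mol.
Tetrahedral e³ t₂³ gives -0.6Δₜ = -0.6 × (4/9) × 161 = -43 kJ/mol.
OSPE = -64 − (-43) = -21 kJ/mol.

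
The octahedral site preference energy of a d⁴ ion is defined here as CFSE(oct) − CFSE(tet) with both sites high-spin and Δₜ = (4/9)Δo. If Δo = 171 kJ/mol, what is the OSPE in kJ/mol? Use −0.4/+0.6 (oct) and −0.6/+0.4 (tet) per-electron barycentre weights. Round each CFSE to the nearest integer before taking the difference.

Octahedral high-spin t2g^3 e_g^1: CFSE = -0.6 × 171 = -103 kJ/mol.
Tetrahedral e^2 t2^2 gives -0.4Δₜ = -0.4 × (4/9) × 171 = -30 kJ/mol.
Subtracting, OSPE = -103 − (-30) = -73 kJ/mol.

-73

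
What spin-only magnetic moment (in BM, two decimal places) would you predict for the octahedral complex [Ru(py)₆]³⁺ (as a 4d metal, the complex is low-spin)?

py is neutral, so the +3 overall charge sits on Ru: oxidation state +3.
Group 8 minus oxidation state +3 gives a d⁵ configuration for Ru³⁺.
Configuration: t₂g⁵ eg⁰ → 1 unpaired electron.
μ(spin-only) = √[1(1+2)] = √3 ≈ 1.73 BM.

1.73 BM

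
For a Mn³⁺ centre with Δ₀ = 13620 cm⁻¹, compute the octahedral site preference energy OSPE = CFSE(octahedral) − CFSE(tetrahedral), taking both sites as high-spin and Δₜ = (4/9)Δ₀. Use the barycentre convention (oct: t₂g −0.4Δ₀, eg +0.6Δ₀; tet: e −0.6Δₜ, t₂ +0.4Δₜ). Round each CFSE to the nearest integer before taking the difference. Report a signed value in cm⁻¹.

-5751

Mn is in group 7, so Mn³⁺ is d⁴ (7 − 3 = 4).
Octahedral (high-spin): t₂g³ eg¹, CFSE = 3(−0.4) + 1(+0.6) = -0.6Δ₀ = -0.6 × 13620 = -8172 cm⁻¹.
In a tetrahedral site the filling is e² t₂²: CFSE(tet) = -0.4Δₜ = -0.4 × (4/9)(13620) = -2421 cm⁻¹.
Subtracting, OSPE = -8172 − (-2421) = -5751 cm⁻¹.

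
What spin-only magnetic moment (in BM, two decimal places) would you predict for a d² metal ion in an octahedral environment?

Configuration: t2g^2 e_g^0 → 2 unpaired electrons.
μ(spin-only) = √[2(2+2)] = √8 ≈ 2.83 BM.

2.83 BM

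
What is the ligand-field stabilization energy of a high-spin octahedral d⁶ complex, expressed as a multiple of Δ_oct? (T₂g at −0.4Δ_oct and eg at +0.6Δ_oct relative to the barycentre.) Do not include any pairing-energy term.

Configuration: t₂g⁴ eg².
CFSE = 4(-0.4Δ_oct) + 2(0.6Δ_oct) = -1.6Δ_oct + 1.2Δ_oct = -0.4Δ_oct.

-0.4 Δ_oct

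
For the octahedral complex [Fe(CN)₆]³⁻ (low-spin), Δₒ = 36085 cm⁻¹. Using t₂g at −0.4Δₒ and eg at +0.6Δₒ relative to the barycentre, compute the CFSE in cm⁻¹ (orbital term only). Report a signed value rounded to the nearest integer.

-72170

Each CN⁻ contributes -1; 6 × (-1) = -6. With overall charge -3, Fe is in the +3 oxidation state.
Fe sits in group 8; removing 3 electrons leaves Fe³⁺ with 8 − 3 = 5 d electrons.
Configuration: t₂g⁵ eg⁰.
Orbital CFSE = 5(-0.4) + 0(0.6) = -2.0Δₒ = -2.0 × 36085 = -72170 cm⁻¹.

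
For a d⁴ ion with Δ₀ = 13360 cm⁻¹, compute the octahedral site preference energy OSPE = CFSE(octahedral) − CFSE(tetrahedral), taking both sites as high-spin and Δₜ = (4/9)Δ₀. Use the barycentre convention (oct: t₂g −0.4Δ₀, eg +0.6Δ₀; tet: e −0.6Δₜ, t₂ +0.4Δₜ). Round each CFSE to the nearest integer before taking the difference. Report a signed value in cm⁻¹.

Octahedral (high-spin): t₂g³ eg¹, CFSE = 3(−0.4) + 1(+0.6) = -0.6Δ₀ = -0.6 × 13360 = -8016 cm⁻¹.
Tetrahedral: e² t₂², CFSE = 2(−0.6) + 2(+0.4) = -0.4Δₜ = -0.4 × (4/9) × 13360 = -2375 cm⁻¹.
OSPE = -8016 − (-2375) = -5641 cm⁻¹.

-5641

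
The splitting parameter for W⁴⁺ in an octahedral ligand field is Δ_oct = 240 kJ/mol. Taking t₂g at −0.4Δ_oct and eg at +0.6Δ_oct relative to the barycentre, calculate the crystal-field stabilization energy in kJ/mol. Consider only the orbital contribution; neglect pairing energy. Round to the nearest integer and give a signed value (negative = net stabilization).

W⁴⁺: group 6, so d-count = 6 − 4 = 2.
Configuration: t₂g² eg⁰.
CFSE(orbital) = 2×(-0.4Δ_oct) + 0×(0.6Δ_oct) = -0.8Δ_oct; with Δ_oct = 240 kJ/mol that is -192 kJ/mol.

-192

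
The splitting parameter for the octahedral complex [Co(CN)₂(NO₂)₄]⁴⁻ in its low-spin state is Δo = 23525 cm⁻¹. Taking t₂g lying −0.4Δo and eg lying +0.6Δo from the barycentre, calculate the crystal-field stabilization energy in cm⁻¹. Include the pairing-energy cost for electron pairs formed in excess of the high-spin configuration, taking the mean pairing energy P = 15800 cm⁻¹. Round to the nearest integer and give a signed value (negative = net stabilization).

-26545

Ligand charges: 2×(-1) from CN⁻ and 4×(-1) from NO₂⁻ sum to -6; with overall charge -4, Co is +2.
Co is in group 9, so Co²⁺ is d⁷ (9 − 2 = 7).
The d⁷ electrons fill as t₂g⁶ eg¹.
CFSE(orbital) = 6×(-0.4Δo) + 1×(0.6Δo) = -1.8Δo; with Δo = 23525 cm⁻¹ that is -42345 cm⁻¹.
Relative to high-spin t₂g⁵ eg² (2 paired), the low-spin configuration has 1 additional pair, contributing +1 × 15800 = +15800 cm⁻¹.
Overall CFSE = -42345 + 15800 = -26545 cm⁻¹.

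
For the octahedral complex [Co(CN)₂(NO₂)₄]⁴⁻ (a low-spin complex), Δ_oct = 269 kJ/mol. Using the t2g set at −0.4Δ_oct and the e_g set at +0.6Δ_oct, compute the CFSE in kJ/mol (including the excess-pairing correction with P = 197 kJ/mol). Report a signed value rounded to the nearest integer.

-287

Ligand charges: 2×(-1) from CN⁻ and 4×(-1) from NO₂⁻ sum to -6; with overall charge -4, Co is +2.
Co is in group 9, so Co²⁺ is d⁷ (9 − 2 = 7).
The d⁷ electrons fill as t2g^6 e_g^1.
Orbital CFSE = 6(-0.4) + 1(0.6) = -1.8Δ_oct = -1.8 × 269 = -484 kJ/mol.
Relative to high-spin t2g^5 e_g^2 (2 paired), the low-spin configuration has 1 additional pair, contributing +1 × 197 = +197 kJ/mol.
Overall CFSE = -484 + 197 = -287 kJ/mol.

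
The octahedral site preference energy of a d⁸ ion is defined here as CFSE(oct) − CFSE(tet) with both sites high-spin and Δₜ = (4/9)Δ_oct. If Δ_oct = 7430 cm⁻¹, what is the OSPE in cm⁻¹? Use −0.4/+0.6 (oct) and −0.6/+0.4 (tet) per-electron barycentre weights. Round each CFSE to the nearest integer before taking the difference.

Octahedral high-spin t₂g⁶ eg²: CFSE = -1.2 × 7430 = -8916 cm⁻¹.
Tetrahedral e⁴ t₂⁴ gives -0.8Δₜ = -0.8 × (4/9) × 7430 = -2642 cm⁻¹.
Subtracting, OSPE = -8916 − (-2642) = -6274 cm⁻¹.

-6274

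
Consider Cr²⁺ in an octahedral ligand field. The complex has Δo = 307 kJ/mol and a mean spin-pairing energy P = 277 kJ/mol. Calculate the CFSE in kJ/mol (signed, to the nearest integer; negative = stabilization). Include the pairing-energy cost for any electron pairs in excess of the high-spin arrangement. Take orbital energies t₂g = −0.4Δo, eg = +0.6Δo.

-214

Cr²⁺: group 6, so d-count = 6 − 2 = 4.
Here Δo > P (307 > 277), so the low-spin state is favoured.
Configuration: t₂g⁴ eg⁰.
Orbital CFSE = -1.6Δo = -1.6 × 307 = -491 kJ/mol.
Excess pairs vs high-spin: 1 − 0 = 1; pairing cost = +277 kJ/mol.
Net CFSE = -491 + 277 = -214 kJ/mol.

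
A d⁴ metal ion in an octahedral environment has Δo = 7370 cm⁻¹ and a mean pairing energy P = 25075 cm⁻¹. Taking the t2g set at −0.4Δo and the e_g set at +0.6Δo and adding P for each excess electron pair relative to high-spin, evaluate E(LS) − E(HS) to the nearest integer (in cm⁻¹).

High-spin: t2g^3 e_g^1, CFSE = -0.6Δo = -4422 cm⁻¹.
Low-spin t2g^4 e_g^0 gives -1.6Δo = -11792 cm⁻¹, but forming 1 extra pair costs 1P = 25075 cm⁻¹, so E(LS) = -11792 + 25075 = 13283 cm⁻¹.
Thus E(LS) − E(HS) = 17705 cm⁻¹.

17705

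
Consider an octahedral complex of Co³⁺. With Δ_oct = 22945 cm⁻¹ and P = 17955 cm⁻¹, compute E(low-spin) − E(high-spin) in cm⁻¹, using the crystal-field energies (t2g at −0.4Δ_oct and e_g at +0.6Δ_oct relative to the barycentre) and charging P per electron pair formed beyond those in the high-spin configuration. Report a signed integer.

-9980

Co sits in group 9; removing 3 electrons leaves Co³⁺ with 9 − 3 = 6 d electrons.
High-spin d⁶ fills as t2g^4 e_g^2 with CFSE 4(−0.4) + 2(+0.6) = -0.4Δ_oct = -9178 cm⁻¹.
For low-spin the configuration is t2g^6 e_g^0: orbital energy -2.4 × 22945 = -55068 cm⁻¹, and 2 additional pairs relative to high-spin add 35910 cm⁻¹, giving -19158 cm⁻¹.
Thus E(LS) − E(HS) = -9980 cm⁻¹.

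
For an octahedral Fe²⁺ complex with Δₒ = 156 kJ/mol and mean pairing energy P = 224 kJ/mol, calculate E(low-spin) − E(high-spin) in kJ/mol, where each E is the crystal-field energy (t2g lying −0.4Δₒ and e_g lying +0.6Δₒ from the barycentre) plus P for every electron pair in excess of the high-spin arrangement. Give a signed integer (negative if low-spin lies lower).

Fe sits in group 8; removing 2 electrons leaves Fe²⁺ with 8 − 2 = 6 d electrons.
High-spin: t2g^4 e_g^2, CFSE = -0.4Δₒ = -62 kJ/mol.
Low-spin: t2g^6 e_g^0, orbital CFSE = -2.4Δₒ = -374 kJ/mol; plus 2 excess pairs × P = +448 kJ/mol; total 74 kJ/mol.
Thus E(LS) − E(HS) = 136 kJ/mol.

136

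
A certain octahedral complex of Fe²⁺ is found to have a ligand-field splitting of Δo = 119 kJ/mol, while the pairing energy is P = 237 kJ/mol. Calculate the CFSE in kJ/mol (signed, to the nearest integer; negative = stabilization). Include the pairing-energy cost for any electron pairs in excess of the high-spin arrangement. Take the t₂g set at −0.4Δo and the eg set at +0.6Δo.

-48

Fe is in group 8, so Fe²⁺ is d⁶ (8 − 2 = 6).
With Δo < P the complex is high-spin.
That gives t₂g⁴ eg².
Orbital CFSE = -0.4Δo = -0.4 × 119 = -48 kJ/mol.
High-spin has no excess pairs, so no pairing correction applies.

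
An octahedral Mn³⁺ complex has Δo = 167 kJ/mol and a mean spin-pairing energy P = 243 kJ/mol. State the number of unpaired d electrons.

4

Mn³⁺: group 7, so d-count = 7 − 3 = 4.
Here Δo < P (167 < 243), so the high-spin state is favoured.
Filling d⁴ accordingly: t2g^3 e_g^1.
Unpaired electrons: 4.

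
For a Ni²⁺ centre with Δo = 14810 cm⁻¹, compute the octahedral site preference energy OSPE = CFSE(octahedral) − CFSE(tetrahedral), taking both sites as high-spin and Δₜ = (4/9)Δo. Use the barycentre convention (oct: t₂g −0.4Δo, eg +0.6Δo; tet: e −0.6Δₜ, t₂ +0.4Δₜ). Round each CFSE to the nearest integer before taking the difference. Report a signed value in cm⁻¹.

Group 10 minus oxidation state +2 gives a d⁸ configuration for Ni²⁺.
In an octahedral site d⁸ (HS) is t₂g⁶ eg², giving CFSE(oct) = -1.2Δo = -17772 cm⁻¹.
Tetrahedral e⁴ t₂⁴ gives -0.8Δₜ = -0.8 × (4/9) × 14810 = -5266 cm⁻¹.
OSPE = -17772 − (-5266) = -12506 cm⁻¹.

-12506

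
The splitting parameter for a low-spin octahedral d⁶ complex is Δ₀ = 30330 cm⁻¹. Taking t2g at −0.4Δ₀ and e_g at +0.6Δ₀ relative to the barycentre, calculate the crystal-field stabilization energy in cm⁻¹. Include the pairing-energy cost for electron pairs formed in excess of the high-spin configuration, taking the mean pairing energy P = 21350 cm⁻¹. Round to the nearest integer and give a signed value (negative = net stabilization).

Electron filling gives t2g^6 e_g^0.
CFSE(orbital) = 6×(-0.4Δ₀) + 0×(0.6Δ₀) = -2.4Δ₀; with Δ₀ = 30330 cm⁻¹ that is -72792 cm⁻¹.
High-spin d⁶ would be t2g^4 e_g^2 with 1 pair; low-spin has 3, so 2 excess pairs cost +2P = +42700 cm⁻¹.
Net CFSE = -72792 + 42700 = -30092 cm⁻¹.

-30092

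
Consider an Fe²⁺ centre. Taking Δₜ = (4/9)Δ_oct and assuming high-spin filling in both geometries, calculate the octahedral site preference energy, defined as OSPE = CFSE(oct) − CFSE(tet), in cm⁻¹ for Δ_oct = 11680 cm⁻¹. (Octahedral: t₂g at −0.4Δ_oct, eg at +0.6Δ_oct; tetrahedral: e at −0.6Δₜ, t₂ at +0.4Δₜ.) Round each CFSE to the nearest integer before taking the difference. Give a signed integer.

Group 8 minus oxidation state +2 gives a d⁶ configuration for Fe²⁺.
In an octahedral site d⁶ (HS) is t₂g⁴ eg², giving CFSE(oct) = -0.4Δ_oct = -4672 cm⁻¹.
In a tetrahedral site the filling is e³ t₂³: CFSE(tet) = -0.6Δₜ = -0.6 × (4/9)(11680) = -3115 cm⁻¹.
Subtracting, OSPE = -4672 − (-3115) = -1557 cm⁻¹.

-1557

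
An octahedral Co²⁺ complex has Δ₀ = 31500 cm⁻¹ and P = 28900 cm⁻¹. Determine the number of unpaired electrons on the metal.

Co²⁺: group 9, so d-count = 9 − 2 = 7.
With Δ₀ > P the complex is low-spin.
Filling d⁷ accordingly: t2g^6 e_g^1.
Unpaired electrons: 1.

1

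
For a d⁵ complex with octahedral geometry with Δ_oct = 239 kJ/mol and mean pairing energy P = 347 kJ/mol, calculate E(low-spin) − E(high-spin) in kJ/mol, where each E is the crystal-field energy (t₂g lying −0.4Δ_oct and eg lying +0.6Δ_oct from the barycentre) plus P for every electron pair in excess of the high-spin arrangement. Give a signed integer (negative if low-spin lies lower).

216

In the high-spin limit (t₂g³ eg²) the orbital term is 0.0Δ_oct = 0 kJ/mol, with no excess pairing.
For low-spin the configuration is t₂g⁵ eg⁰: orbital energy -2.0 × 239 = -478 kJ/mol, and 2 additional pairs relative to high-spin add 694 kJ/mol, giving 216 kJ/mol.
E(LS) − E(HS) = 216 − (0) = 216 kJ/mol.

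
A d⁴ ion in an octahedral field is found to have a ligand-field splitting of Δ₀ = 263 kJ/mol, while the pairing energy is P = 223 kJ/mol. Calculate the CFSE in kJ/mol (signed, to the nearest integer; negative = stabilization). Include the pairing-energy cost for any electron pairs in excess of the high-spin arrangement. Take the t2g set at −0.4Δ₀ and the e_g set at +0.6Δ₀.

With Δ₀ > P the complex is low-spin.
Configuration: t2g^4 e_g^0.
Orbital CFSE = -1.6Δ₀ = -1.6 × 263 = -421 kJ/mol.
Excess pairs vs high-spin: 1 − 0 = 1; pairing cost = +223 kJ/mol.
Net CFSE = -421 + 223 = -198 kJ/mol.

-198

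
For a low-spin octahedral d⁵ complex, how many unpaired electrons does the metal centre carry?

Configuration: t2g^5 e_g^0, giving 1 unpaired electron.

1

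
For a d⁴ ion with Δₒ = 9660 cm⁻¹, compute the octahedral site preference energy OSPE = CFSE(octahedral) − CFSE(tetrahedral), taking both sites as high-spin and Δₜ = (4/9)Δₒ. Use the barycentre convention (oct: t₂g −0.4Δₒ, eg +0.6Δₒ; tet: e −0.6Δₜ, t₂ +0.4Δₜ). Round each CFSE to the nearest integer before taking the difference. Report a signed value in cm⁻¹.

-4079

Octahedral (high-spin): t₂g³ eg¹, CFSE = 3(−0.4) + 1(+0.6) = -0.6Δₒ = -0.6 × 9660 = -5796 cm⁻¹.
Tetrahedral e² t₂² gives -0.4Δₜ = -0.4 × (4/9) × 9660 = -1717 cm⁻¹.
Subtracting, OSPE = -5796 − (-1717) = -4079 cm⁻¹.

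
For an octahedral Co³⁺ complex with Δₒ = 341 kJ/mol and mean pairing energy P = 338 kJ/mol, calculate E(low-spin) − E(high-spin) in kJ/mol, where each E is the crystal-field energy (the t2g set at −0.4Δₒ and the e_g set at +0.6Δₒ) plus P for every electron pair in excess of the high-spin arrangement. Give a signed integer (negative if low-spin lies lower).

Co sits in group 9; removing 3 electrons leaves Co³⁺ with 9 − 3 = 6 d electrons.
High-spin d⁶ fills as t2g^4 e_g^2 with CFSE 4(−0.4) + 2(+0.6) = -0.4Δₒ = -136 kJ/mol.
Low-spin t2g^6 e_g^0 gives -2.4Δₒ = -818 kJ/mol, but forming 2 extra pairs costs 2P = 676 kJ/mol, so E(LS) = -818 + 676 = -142 kJ/mol.
The difference is -142 − (-136) = -6 kJ/mol, so low-spin lies lower.

-6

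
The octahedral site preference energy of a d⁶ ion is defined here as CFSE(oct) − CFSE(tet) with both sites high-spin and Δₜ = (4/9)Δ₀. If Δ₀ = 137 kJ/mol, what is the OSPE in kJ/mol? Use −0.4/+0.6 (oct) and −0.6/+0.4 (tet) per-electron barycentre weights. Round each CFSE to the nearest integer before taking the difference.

Octahedral high-spin t₂g⁴ eg²: CFSE = -0.4 × 137 = -55 kJ/mol.
Tetrahedral e³ t₂³ gives -0.6Δₜ = -0.6 × (4/9) × 137 = -37 kJ/mol.
Subtracting, OSPE = -55 − (-37) = -18 kJ/mol.

-18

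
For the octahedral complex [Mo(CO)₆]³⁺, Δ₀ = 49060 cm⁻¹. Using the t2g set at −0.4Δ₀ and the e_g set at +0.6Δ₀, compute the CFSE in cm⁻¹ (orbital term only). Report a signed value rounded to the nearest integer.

-58872

CO is neutral, so the +3 overall charge sits on Mo: oxidation state +3.
Group 6 minus oxidation state +3 gives a d³ configuration for Mo³⁺.
For octahedral d³ the high- and low-spin configurations coincide.
Electron filling gives t2g^3 e_g^0.
Orbital CFSE = 3(-0.4) + 0(0.6) = -1.2Δ₀ = -1.2 × 49060 = -58872 cm⁻¹.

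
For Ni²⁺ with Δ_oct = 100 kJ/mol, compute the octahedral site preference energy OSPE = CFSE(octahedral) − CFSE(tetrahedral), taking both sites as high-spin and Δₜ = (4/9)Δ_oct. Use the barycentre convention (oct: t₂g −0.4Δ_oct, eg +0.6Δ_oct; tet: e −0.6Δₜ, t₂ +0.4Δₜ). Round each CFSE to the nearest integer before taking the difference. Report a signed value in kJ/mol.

Group 10 minus oxidation state +2 gives a d⁸ configuration for Ni²⁺.
Octahedral (high-spin): t2g^6 e_g^2, CFSE = 6(−0.4) + 2(+0.6) = -1.2Δ_oct = -1.2 × 100 = -120 kJ/mol.
Tetrahedral: e^4 t2^4, CFSE = 4(−0.6) + 4(+0.4) = -0.8Δₜ = -0.8 × (4/9) × 100 = -36 kJ/mol.
Subtracting, OSPE = -120 − (-36) = -84 kJ/mol.

-84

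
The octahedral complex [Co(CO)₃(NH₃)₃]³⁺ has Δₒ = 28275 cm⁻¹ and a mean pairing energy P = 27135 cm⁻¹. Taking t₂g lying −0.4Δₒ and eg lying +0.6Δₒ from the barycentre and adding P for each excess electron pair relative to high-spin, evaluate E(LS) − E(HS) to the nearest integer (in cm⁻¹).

Ligand charges: 3×(+0) from CO and 3×(+0) from NH₃ sum to +0; with overall charge +3, Co is +3.
Group 9 minus oxidation state +3 gives a d⁶ configuration for Co³⁺.
High-spin d⁶ fills as t₂g⁴ eg² with CFSE 4(−0.4) + 2(+0.6) = -0.4Δₒ = -11310 cm⁻¹.
For low-spin the configuration is t₂g⁶ eg⁰: orbital energy -2.4 × 28275 = -67860 cm⁻¹, and 2 additional pairs relative to high-spin add 54270 cm⁻¹, giving -13590 cm⁻¹.
E(LS) − E(HS) = -13590 − (-11310) = -2280 cm⁻¹.

-2280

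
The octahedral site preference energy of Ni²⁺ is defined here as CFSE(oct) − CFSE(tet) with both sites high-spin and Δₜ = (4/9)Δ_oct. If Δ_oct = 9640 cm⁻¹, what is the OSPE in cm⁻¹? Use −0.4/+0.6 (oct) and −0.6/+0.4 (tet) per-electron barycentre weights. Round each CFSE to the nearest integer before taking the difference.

Ni is in group 10, so Ni²⁺ is d⁸ (10 − 2 = 8).
Octahedral (high-spin): t₂g⁶ eg², CFSE = 6(−0.4) + 2(+0.6) = -1.2Δ_oct = -1.2 × 9640 = -11568 cm⁻¹.
Tetrahedral e⁴ t₂⁴ gives -0.8Δₜ = -0.8 × (4/9) × 9640 = -3428 cm⁻¹.
OSPE = -11568 − (-3428) = -8140 cm⁻¹.

-8140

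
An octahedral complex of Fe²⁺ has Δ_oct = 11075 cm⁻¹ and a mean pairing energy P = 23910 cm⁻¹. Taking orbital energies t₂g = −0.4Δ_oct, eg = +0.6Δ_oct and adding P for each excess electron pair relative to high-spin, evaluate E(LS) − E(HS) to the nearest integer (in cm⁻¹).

Fe sits in group 8; removing 2 electrons leaves Fe²⁺ with 8 − 2 = 6 d electrons.
High-spin: t₂g⁴ eg², CFSE = -0.4Δ_oct = -4430 cm⁻¹.
For low-spin the configuration is t₂g⁶ eg⁰: orbital energy -2.4 × 11075 = -26580 cm⁻¹, and 2 additional pairs relative to high-spin add 47820 cm⁻¹, giving 21240 cm⁻¹.
Thus E(LS) − E(HS) = 25670 cm⁻¹.

25670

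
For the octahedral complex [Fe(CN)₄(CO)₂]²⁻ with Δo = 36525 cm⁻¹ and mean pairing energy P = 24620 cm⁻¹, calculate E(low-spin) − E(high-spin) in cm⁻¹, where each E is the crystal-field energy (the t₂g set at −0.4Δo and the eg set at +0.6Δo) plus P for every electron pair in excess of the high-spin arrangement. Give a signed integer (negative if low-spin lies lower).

-23810

Ligand charges: 4×(-1) from CN⁻ and 2×(+0) from CO sum to -4; with overall charge -2, Fe is +2.
Fe sits in group 8; removing 2 electrons leaves Fe²⁺ with 8 − 2 = 6 d electrons.
High-spin d⁶ fills as t₂g⁴ eg² with CFSE 4(−0.4) + 2(+0.6) = -0.4Δo = -14610 cm⁻¹.
For low-spin the configuration is t₂g⁶ eg⁰: orbital energy -2.4 × 36525 = -87660 cm⁻¹, and 2 additional pairs relative to high-spin add 49240 cm⁻¹, giving -38420 cm⁻¹.
Thus E(LS) − E(HS) = -23810 cm⁻¹.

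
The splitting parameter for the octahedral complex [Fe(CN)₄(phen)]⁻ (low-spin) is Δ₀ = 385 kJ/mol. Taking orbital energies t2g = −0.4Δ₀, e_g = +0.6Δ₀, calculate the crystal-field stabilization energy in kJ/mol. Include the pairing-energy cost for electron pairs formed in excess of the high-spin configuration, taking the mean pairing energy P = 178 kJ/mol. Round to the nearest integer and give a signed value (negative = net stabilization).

-414

Ligand charges: 4×(-1) from CN⁻ and 1×(+0) from phen sum to -4; with overall charge -1, Fe is +3.
Fe³⁺: group 8, so d-count = 8 − 3 = 5.
The d⁵ electrons fill as t2g^5 e_g^0.
Orbital CFSE = 5(-0.4) + 0(0.6) = -2.0Δ₀ = -2.0 × 385 = -770 kJ/mol.
Pairing penalty: 2 pairs vs 0 in the high-spin reference → 2 extra × P = 356 kJ/mol.
Combining: -770 + 356 = -414 kJ/mol.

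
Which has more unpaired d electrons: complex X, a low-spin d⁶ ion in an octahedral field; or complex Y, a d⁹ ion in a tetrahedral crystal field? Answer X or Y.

X: t2g^6 e_g^0 → 0 unpaired.
Y: Tetrahedral fields are weak (Δₜ ≈ 4/9 Δₒ), so electrons fill high-spin; e⁴ t₂⁵ → 1 unpaired.
So Y has more unpaired electrons.

Y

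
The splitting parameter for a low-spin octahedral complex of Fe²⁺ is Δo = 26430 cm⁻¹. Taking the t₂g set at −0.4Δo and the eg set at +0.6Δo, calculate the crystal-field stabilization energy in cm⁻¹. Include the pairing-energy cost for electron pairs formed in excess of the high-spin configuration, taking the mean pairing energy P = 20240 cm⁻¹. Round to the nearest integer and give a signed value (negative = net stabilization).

-22952

Group 8 minus oxidation state +2 gives a d⁶ configuration for Fe²⁺.
Configuration: t₂g⁶ eg⁰.
The orbital stabilization is -2.4Δo = -2.4 × 26430 = -63432 cm⁻¹.
Relative to high-spin t₂g⁴ eg² (1 paired), the low-spin configuration has 2 additional pairs, contributing +2 × 20240 = +40480 cm⁻¹.
Net CFSE = -63432 + 40480 = -22952 cm⁻¹.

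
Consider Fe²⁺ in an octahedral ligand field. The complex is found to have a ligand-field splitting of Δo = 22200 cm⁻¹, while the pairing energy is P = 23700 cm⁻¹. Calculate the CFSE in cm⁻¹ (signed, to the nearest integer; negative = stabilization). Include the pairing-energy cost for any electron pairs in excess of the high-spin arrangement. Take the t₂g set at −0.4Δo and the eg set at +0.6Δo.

Fe²⁺: group 8, so d-count = 8 − 2 = 6.
Since Δo = 22200 cm⁻¹ < P = 23700 cm⁻¹, the complex adopts the high-spin configuration.
Configuration: t₂g⁴ eg².
Orbital CFSE = -0.4Δo = -0.4 × 22200 = -8880 cm⁻¹.
High-spin has no excess pairs, so no pairing correction applies.

-8880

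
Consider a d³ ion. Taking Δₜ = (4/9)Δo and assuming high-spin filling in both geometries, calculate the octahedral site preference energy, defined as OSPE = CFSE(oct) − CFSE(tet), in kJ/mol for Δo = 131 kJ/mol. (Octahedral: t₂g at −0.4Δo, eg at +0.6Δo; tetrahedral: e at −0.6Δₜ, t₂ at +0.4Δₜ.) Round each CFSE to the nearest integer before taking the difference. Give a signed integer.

-110

Octahedral (high-spin): t₂g³ eg⁰, CFSE = 3(−0.4) + 0(+0.6) = -1.2Δo = -1.2 × 131 = -157 kJ/mol.
In a tetrahedral site the filling is e² t₂¹: CFSE(tet) = -0.8Δₜ = -0.8 × (4/9)(131) = -47 kJ/mol.
OSPE = -157 − (-47) = -110 kJ/mol.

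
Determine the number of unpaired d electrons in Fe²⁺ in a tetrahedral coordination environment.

Fe sits in group 8; removing 2 electrons leaves Fe²⁺ with 8 − 2 = 6 d electrons.
Tetrahedral splitting is small, so the complex is high-spin.
Configuration: e^3 t2^3, giving 4 unpaired electrons.

4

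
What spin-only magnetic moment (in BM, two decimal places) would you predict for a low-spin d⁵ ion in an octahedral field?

Configuration: t₂g⁵ eg⁰ → 1 unpaired electron.
μ(spin-only) = √[1(1+2)] = √3 ≈ 1.73 BM.

1.73 BM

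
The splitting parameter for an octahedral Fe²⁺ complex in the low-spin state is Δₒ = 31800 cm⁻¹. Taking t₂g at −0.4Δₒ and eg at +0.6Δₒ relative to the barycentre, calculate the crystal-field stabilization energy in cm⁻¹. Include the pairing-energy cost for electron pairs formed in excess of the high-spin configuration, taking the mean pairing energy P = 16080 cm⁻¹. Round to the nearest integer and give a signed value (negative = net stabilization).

Fe is in group 8, so Fe²⁺ is d⁶ (8 − 2 = 6).
Electron filling gives t₂g⁶ eg⁰.
CFSE(orbital) = 6×(-0.4Δₒ) + 0×(0.6Δₒ) = -2.4Δₒ; with Δₒ = 31800 cm⁻¹ that is -76320 cm⁻¹.
High-spin d⁶ would be t₂g⁴ eg² with 1 pair; low-spin has 3, so 2 excess pairs cost +2P = +32160 cm⁻¹.
Net CFSE = -76320 + 32160 = -44160 cm⁻¹.

-44160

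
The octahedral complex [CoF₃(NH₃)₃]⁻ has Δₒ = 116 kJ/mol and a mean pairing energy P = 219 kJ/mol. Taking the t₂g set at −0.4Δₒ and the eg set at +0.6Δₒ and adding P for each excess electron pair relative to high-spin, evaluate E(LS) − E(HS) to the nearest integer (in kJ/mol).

Ligand charges: 3×(-1) from F⁻ and 3×(+0) from NH₃ sum to -3; with overall charge -1, Co is +2.
Co sits in group 9; removing 2 electrons leaves Co²⁺ with 9 − 2 = 7 d electrons.
High-spin: t₂g⁵ eg², CFSE = -0.8Δₒ = -93 kJ/mol.
Low-spin t₂g⁶ eg¹ gives -1.8Δₒ = -209 kJ/mol, but forming 1 extra pair costs 1P = 219 kJ/mol, so E(LS) = -209 + 219 = 10 kJ/mol.
E(LS) − E(HS) = 10 − (-93) = 103 kJ/mol.

103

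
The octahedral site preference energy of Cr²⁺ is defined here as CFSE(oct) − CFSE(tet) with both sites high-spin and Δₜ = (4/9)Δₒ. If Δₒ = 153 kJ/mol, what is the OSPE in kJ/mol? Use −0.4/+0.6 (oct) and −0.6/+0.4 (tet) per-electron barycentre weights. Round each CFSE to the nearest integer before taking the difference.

Group 6 minus oxidation state +2 gives a d⁴ configuration for Cr²⁺.
Octahedral (high-spin): t2g^3 e_g^1, CFSE = 3(−0.4) + 1(+0.6) = -0.6Δₒ = -0.6 × 153 = -92 kJ/mol.
Tetrahedral: e^2 t2^2, CFSE = 2(−0.6) + 2(+0.4) = -0.4Δₜ = -0.4 × (4/9) × 153 = -27 kJ/mol.
Subtracting, OSPE = -92 − (-27) = -65 kJ/mol.

-65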